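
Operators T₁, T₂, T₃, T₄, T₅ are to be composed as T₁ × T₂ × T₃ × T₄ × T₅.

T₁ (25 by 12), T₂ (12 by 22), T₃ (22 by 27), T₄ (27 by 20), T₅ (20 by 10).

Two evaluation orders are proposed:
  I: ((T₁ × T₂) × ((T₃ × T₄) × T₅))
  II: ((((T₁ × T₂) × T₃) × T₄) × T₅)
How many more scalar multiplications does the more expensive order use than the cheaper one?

Order I = ((T₁ × T₂) × ((T₃ × T₄) × T₅)): (T₁ × T₂): 25×12 by 12×22 → 25×22, cost 25·12·22 = 6600; (T₃ × T₄): 22×27 by 27×20 → 22×20, cost 22·27·20 = 11880; ((T₃ × T₄) × T₅): 22×20 by 20×10 → 22×10, cost 22·20·10 = 4400; cumulative 16280; ((T₁ × T₂) × ((T₃ × T₄) × T₅)): 25×22 by 22×10 → 25×10, cost 25·22·10 = 5500; cumulative 28380. Total 28380.
Order II = ((((T₁ × T₂) × T₃) × T₄) × T₅): (T₁ × T₂): 25×12 by 12×22 → 25×22, cost 25·12·22 = 6600; ((T₁ × T₂) × T₃): 25×22 by 22×27 → 25×27, cost 25·22·27 = 14850; cumulative 21450; (((T₁ × T₂) × T₃) × T₄): 25×27 by 27×20 → 25×20, cost 25·27·20 = 13500; cumulative 34950; ((((T₁ × T₂) × T₃) × T₄) × T₅): 25×20 by 20×10 → 25×10, cost 25·20·10 = 5000; cumulative 39950. Total 39950.
Difference: |28380 − 39950| = 11570.

11570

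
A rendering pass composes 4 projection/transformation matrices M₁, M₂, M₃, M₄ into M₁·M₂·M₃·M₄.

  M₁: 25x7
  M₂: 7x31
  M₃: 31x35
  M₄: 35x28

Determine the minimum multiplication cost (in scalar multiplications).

Adjacent pairs: M₁M₂ = 25·7·31 = 5425; M₂M₃ = 7·31·35 = 7595; M₃M₄ = 31·35·28 = 30380.
Length 3: M₁..M₃: k=1: 0+7595+25·7·35=13720; k=2: 5425+0+25·31·35=32550 → min 13720 | M₂..M₄: k=2: 0+30380+7·31·28=36456; k=3: 7595+0+7·35·28=14455 → min 14455.
Length 4: M₁..M₄: k=1: 0+14455+25·7·28=19355; k=2: 5425+30380+25·31·28=57505; k=3: 13720+0+25·35·28=38220 → min 19355.
Optimal order: (M₁·((M₂·M₃)·M₄)) with cost 19355.

19355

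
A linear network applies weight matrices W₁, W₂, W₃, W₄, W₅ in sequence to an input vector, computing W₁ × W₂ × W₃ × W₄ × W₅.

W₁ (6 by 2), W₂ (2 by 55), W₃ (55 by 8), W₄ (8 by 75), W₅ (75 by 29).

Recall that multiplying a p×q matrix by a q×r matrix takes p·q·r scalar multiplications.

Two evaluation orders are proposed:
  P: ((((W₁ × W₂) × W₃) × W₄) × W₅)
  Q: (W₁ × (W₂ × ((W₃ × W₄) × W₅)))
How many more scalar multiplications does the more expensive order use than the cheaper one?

Order P = ((((W₁ × W₂) × W₃) × W₄) × W₅): (W₁ × W₂): 6×2 by 2×55 → 6×55, cost 6·2·55 = 660; ((W₁ × W₂) × W₃): 6×55 by 55×8 → 6×8, cost 6·55·8 = 2640; cumulative 3300; (((W₁ × W₂) × W₃) × W₄): 6×8 by 8×75 → 6×75, cost 6·8·75 = 3600; cumulative 6900; ((((W₁ × W₂) × W₃) × W₄) × W₅): 6×75 by 75×29 → 6×29, cost 6·75·29 = 13050; cumulative 19950. Total 19950.
Order Q = (W₁ × (W₂ × ((W₃ × W₄) × W₅))): (W₃ × W₄): 55×8 by 8×75 → 55×75, cost 55·8·75 = 33000; ((W₃ × W₄) × W₅): 55×75 by 75×29 → 55×29, cost 55·75·29 = 119625; cumulative 152625; (W₂ × ((W₃ × W₄) × W₅)): 2×55 by 55×29 → 2×29, cost 2·55·29 = 3190; cumulative 155815; (W₁ × (W₂ × ((W₃ × W₄) × W₅))): 6×2 by 2×29 → 6×29, cost 6·2·29 = 348; cumulative 156163. Total 156163.
Difference: |19950 − 156163| = 136213.

136213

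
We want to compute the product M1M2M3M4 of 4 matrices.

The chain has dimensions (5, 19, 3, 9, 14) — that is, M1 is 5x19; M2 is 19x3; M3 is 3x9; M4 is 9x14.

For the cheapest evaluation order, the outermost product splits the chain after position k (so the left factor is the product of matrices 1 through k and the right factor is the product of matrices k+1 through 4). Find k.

2

Adjacent pairs: M1M2 = 5·19·3 = 285; M2M3 = 19·3·9 = 513; M3M4 = 3·9·14 = 378.
Length 3: M1..M3: k=1: 0+513+5·19·9=1368; k=2: 285+0+5·3·9=420 → min 420 | M2..M4: k=2: 0+378+19·3·14=1176; k=3: 513+0+19·9·14=2907 → min 1176.
Top-level splits: k=1: (M1..M1)·(M2..M4) → 0+1176+5·19·14 = 2506; k=2: (M1..M2)·(M3..M4) → 285+378+5·3·14 = 873; k=3: (M1..M3)·(M4..M4) → 420+0+5·9·14 = 1050.
Best split is after M2, i.e. k = 2.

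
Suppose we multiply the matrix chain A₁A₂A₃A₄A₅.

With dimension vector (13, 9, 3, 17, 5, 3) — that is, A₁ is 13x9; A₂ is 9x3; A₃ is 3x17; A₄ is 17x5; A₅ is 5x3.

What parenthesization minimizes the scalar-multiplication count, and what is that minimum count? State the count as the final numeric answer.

732

Adjacent pairs: A₁A₂ = 13·9·3 = 351; A₂A₃ = 9·3·17 = 459; A₃A₄ = 3·17·5 = 255; A₄A₅ = 17·5·3 = 255.
Length 3: A₁..A₃: k=1: 0+459+13·9·17=2448; k=2: 351+0+13·3·17=1014 → min 1014 | A₂..A₄: k=2: 0+255+9·3·5=390; k=3: 459+0+9·17·5=1224 → min 390 | A₃..A₅: k=3: 0+255+3·17·3=408; k=4: 255+0+3·5·3=300 → min 300.
Length 4: A₁..A₄: k=1: 0+390+13·9·5=975; k=2: 351+255+13·3·5=801; k=3: 1014+0+13·17·5=2119 → min 801 | A₂..A₅: k=2: 0+300+9·3·3=381; k=3: 459+255+9·17·3=1173; k=4: 390+0+9·5·3=525 → min 381.
Length 5: A₁..A₅: k=1: 0+381+13·9·3=732; k=2: 351+300+13·3·3=768; k=3: 1014+255+13·17·3=1932; k=4: 801+0+13·5·3=996 → min 732.
Optimal parenthesization: (A₁(A₂((A₃A₄)A₅))) with cost 732.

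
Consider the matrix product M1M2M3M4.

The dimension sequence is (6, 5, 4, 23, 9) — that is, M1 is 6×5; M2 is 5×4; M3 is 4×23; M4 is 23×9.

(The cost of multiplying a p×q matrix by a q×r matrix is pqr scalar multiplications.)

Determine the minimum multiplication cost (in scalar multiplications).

Adjacent pairs: M1M2 = 6·5·4 = 120; M2M3 = 5·4·23 = 460; M3M4 = 4·23·9 = 828.
Length 3: M1..M3: k=1: 0+460+6·5·23=1150; k=2: 120+0+6·4·23=672 → min 672 | M2..M4: k=2: 0+828+5·4·9=1008; k=3: 460+0+5·23·9=1495 → min 1008.
Length 4: M1..M4: k=1: 0+1008+6·5·9=1278; k=2: 120+828+6·4·9=1164; k=3: 672+0+6·23·9=1914 → min 1164.
Optimal order: ((M1M2)(M3M4)) with cost 1164.

1164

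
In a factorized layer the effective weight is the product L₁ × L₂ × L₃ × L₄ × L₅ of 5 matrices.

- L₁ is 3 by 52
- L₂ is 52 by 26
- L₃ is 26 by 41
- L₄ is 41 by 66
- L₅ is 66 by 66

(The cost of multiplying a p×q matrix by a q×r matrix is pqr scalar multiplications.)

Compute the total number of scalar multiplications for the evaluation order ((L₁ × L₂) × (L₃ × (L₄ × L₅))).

(L₁ × L₂): 3×52 by 52×26 → 3×26, cost 3·52·26 = 4056
(L₄ × L₅): 41×66 by 66×66 → 41×66, cost 41·66·66 = 178596
(L₃ × (L₄ × L₅)): 26×41 by 41×66 → 26×66, cost 26·41·66 = 70356; cumulative 248952
((L₁ × L₂) × (L₃ × (L₄ × L₅))): 3×26 by 26×66 → 3×66, cost 3·26·66 = 5148; cumulative 258156
Total: 258156 scalar multiplications.

258156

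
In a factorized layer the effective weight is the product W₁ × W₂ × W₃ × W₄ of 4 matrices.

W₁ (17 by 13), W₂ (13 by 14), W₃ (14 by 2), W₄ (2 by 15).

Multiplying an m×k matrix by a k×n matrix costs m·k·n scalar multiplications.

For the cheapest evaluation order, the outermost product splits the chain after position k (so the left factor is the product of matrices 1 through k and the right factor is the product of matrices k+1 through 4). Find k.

3

Adjacent pairs: W₁W₂ = 17·13·14 = 3094; W₂W₃ = 13·14·2 = 364; W₃W₄ = 14·2·15 = 420.
Length 3: W₁..W₃: k=1: 0+364+17·13·2=806; k=2: 3094+0+17·14·2=3570 → min 806 | W₂..W₄: k=2: 0+420+13·14·15=3150; k=3: 364+0+13·2·15=754 → min 754.
Top-level splits: k=1: (W₁..W₁)·(W₂..W₄) → 0+754+17·13·15 = 4069; k=2: (W₁..W₂)·(W₃..W₄) → 3094+420+17·14·15 = 7084; k=3: (W₁..W₃)·(W₄..W₄) → 806+0+17·2·15 = 1316.
Best split is after W₃, i.e. k = 3.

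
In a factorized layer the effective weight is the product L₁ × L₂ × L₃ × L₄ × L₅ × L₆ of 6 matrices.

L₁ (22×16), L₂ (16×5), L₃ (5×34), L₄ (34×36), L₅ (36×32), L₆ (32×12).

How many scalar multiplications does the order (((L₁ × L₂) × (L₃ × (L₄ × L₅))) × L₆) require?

(L₁ × L₂): 22×16 by 16×5 → 22×5, cost 22·16·5 = 1760
(L₄ × L₅): 34×36 by 36×32 → 34×32, cost 34·36·32 = 39168
(L₃ × (L₄ × L₅)): 5×34 by 34×32 → 5×32, cost 5·34·32 = 5440; cumulative 44608
((L₁ × L₂) × (L₃ × (L₄ × L₅))): 22×5 by 5×32 → 22×32, cost 22·5·32 = 3520; cumulative 49888
(((L₁ × L₂) × (L₃ × (L₄ × L₅))) × L₆): 22×32 by 32×12 → 22×12, cost 22·32·12 = 8448; cumulative 58336
Total: 58336 scalar multiplications.

58336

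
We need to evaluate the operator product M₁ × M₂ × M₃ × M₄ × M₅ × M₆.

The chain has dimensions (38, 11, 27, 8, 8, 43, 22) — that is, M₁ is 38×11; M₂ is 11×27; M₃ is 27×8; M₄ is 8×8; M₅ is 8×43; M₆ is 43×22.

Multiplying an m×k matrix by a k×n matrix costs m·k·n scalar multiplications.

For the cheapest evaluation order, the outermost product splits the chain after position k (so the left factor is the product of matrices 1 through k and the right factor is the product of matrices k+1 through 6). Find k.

4

Adjacent pairs: M₁M₂ = 38·11·27 = 11286; M₂M₃ = 11·27·8 = 2376; M₃M₄ = 27·8·8 = 1728; M₄M₅ = 8·8·43 = 2752; M₅M₆ = 8·43·22 = 7568.
Length 3: M₁..M₃: k=1: 0+2376+38·11·8=5720; k=2: 11286+0+38·27·8=19494 → min 5720 | M₂..M₄: k=2: 0+1728+11·27·8=4104; k=3: 2376+0+11·8·8=3080 → min 3080 | M₃..M₅: k=3: 0+2752+27·8·43=12040; k=4: 1728+0+27·8·43=11016 → min 11016 | M₄..M₆: k=4: 0+7568+8·8·22=8976; k=5: 2752+0+8·43·22=10320 → min 8976.
Length 4: M₁..M₄: k=1: 0+3080+38·11·8=6424; k=2: 11286+1728+38·27·8=21222; k=3: 5720+0+38·8·8=8152 → min 6424 | M₂..M₅: k=2: 0+11016+11·27·43=23787; k=3: 2376+2752+11·8·43=8912; k=4: 3080+0+11·8·43=6864 → min 6864 | M₃..M₆: k=3: 0+8976+27·8·22=13728; k=4: 1728+7568+27·8·22=14048; k=5: 11016+0+27·43·22=36558 → min 13728.
Length 5: M₁..M₅: k=1: 0+6864+38·11·43=24838; k=2: 11286+11016+38·27·43=66420; k=3: 5720+2752+38·8·43=21544; k=4: 6424+0+38·8·43=19496 → min 19496 | M₂..M₆: k=2: 0+13728+11·27·22=20262; k=3: 2376+8976+11·8·22=13288; k=4: 3080+7568+11·8·22=12584; k=5: 6864+0+11·43·22=17270 → min 12584.
Top-level splits: k=1: (M₁..M₁)·(M₂..M₆) → 0+12584+38·11·22 = 21780; k=2: (M₁..M₂)·(M₃..M₆) → 11286+13728+38·27·22 = 47586; k=3: (M₁..M₃)·(M₄..M₆) → 5720+8976+38·8·22 = 21384; k=4: (M₁..M₄)·(M₅..M₆) → 6424+7568+38·8·22 = 20680; k=5: (M₁..M₅)·(M₆..M₆) → 19496+0+38·43·22 = 55444.
Best split is after M₄, i.e. k = 4.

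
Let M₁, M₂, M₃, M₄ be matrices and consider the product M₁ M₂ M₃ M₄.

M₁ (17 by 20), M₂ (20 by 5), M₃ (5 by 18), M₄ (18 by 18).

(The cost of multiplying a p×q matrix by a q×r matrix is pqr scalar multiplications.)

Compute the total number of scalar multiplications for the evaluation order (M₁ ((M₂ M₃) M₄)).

14400

(M₂ M₃): 20×5 by 5×18 → 20×18, cost 20·5·18 = 1800
((M₂ M₃) M₄): 20×18 by 18×18 → 20×18, cost 20·18·18 = 6480; cumulative 8280
(M₁ ((M₂ M₃) M₄)): 17×20 by 20×18 → 17×18, cost 17·20·18 = 6120; cumulative 14400
Total: 14400 scalar multiplications.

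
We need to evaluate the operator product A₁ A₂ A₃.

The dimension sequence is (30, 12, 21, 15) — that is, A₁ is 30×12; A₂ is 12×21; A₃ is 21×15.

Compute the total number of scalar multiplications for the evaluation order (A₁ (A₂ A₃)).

9180

(A₂ A₃): 12×21 by 21×15 → 12×15, cost 12·21·15 = 3780
(A₁ (A₂ A₃)): 30×12 by 12×15 → 30×15, cost 30·12·15 = 5400; cumulative 9180
Total: 9180 scalar multiplications.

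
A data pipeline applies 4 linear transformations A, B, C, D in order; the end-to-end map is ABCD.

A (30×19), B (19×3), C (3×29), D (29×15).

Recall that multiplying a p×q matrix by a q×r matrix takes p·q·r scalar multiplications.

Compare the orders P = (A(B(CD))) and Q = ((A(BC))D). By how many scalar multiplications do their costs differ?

Order P = (A(B(CD))): (CD): 3×29 by 29×15 → 3×15, cost 3·29·15 = 1305; (B(CD)): 19×3 by 3×15 → 19×15, cost 19·3·15 = 855; cumulative 2160; (A(B(CD))): 30×19 by 19×15 → 30×15, cost 30·19·15 = 8550; cumulative 10710. Total 10710.
Order Q = ((A(BC))D): (BC): 19×3 by 3×29 → 19×29, cost 19·3·29 = 1653; (A(BC)): 30×19 by 19×29 → 30×29, cost 30·19·29 = 16530; cumulative 18183; ((A(BC))D): 30×29 by 29×15 → 30×15, cost 30·29·15 = 13050; cumulative 31233. Total 31233.
Difference: |10710 − 31233| = 20523.

20523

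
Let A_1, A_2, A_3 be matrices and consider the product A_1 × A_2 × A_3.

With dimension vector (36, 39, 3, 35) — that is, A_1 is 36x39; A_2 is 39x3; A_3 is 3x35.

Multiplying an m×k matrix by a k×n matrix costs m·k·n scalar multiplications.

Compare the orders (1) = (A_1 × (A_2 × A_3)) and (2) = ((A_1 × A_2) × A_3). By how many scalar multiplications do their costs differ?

45243

Order (1) = (A_1 × (A_2 × A_3)): (A_2 × A_3): 39×3 by 3×35 → 39×35, cost 39·3·35 = 4095; (A_1 × (A_2 × A_3)): 36×39 by 39×35 → 36×35, cost 36·39·35 = 49140; cumulative 53235. Total 53235.
Order (2) = ((A_1 × A_2) × A_3): (A_1 × A_2): 36×39 by 39×3 → 36×3, cost 36·39·3 = 4212; ((A_1 × A_2) × A_3): 36×3 by 3×35 → 36×35, cost 36·3·35 = 3780; cumulative 7992. Total 7992.
Difference: |53235 − 7992| = 45243.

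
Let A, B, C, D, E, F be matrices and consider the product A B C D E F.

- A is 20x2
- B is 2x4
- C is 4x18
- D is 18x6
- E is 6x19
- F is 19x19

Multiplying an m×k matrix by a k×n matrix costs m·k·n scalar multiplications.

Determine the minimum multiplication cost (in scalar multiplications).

2070

Adjacent pairs: AB = 20·2·4 = 160; BC = 2·4·18 = 144; CD = 4·18·6 = 432; DE = 18·6·19 = 2052; EF = 6·19·19 = 2166.
Length 3: A..C: k=1: 0+144+20·2·18=864; k=2: 160+0+20·4·18=1600 → min 864 | B..D: k=2: 0+432+2·4·6=480; k=3: 144+0+2·18·6=360 → min 360 | C..E: k=3: 0+2052+4·18·19=3420; k=4: 432+0+4·6·19=888 → min 888 | D..F: k=4: 0+2166+18·6·19=4218; k=5: 2052+0+18·19·19=8550 → min 4218.
Length 4: A..D: k=1: 0+360+20·2·6=600; k=2: 160+432+20·4·6=1072; k=3: 864+0+20·18·6=3024 → min 600 | B..E: k=2: 0+888+2·4·19=1040; k=3: 144+2052+2·18·19=2880; k=4: 360+0+2·6·19=588 → min 588 | C..F: k=3: 0+4218+4·18·19=5586; k=4: 432+2166+4·6·19=3054; k=5: 888+0+4·19·19=2332 → min 2332.
Length 5: A..E: k=1: 0+588+20·2·19=1348; k=2: 160+888+20·4·19=2568; k=3: 864+2052+20·18·19=9756; k=4: 600+0+20·6·19=2880 → min 1348 | B..F: k=2: 0+2332+2·4·19=2484; k=3: 144+4218+2·18·19=5046; k=4: 360+2166+2·6·19=2754; k=5: 588+0+2·19·19=1310 → min 1310.
Length 6: A..F: k=1: 0+1310+20·2·19=2070; k=2: 160+2332+20·4·19=4012; k=3: 864+4218+20·18·19=11922; k=4: 600+2166+20·6·19=5046; k=5: 1348+0+20·19·19=8568 → min 2070.
Optimal order: (A ((((B C) D) E) F)) with cost 2070.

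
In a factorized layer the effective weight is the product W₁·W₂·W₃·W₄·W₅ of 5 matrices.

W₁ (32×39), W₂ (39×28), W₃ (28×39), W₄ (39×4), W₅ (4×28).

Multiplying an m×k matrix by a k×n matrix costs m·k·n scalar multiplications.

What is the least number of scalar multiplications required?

Adjacent pairs: W₁W₂ = 32·39·28 = 34944; W₂W₃ = 39·28·39 = 42588; W₃W₄ = 28·39·4 = 4368; W₄W₅ = 39·4·28 = 4368.
Length 3: W₁..W₃: k=1: 0+42588+32·39·39=91260; k=2: 34944+0+32·28·39=69888 → min 69888 | W₂..W₄: k=2: 0+4368+39·28·4=8736; k=3: 42588+0+39·39·4=48672 → min 8736 | W₃..W₅: k=3: 0+4368+28·39·28=34944; k=4: 4368+0+28·4·28=7504 → min 7504.
Length 4: W₁..W₄: k=1: 0+8736+32·39·4=13728; k=2: 34944+4368+32·28·4=42896; k=3: 69888+0+32·39·4=74880 → min 13728 | W₂..W₅: k=2: 0+7504+39·28·28=38080; k=3: 42588+4368+39·39·28=89544; k=4: 8736+0+39·4·28=13104 → min 13104.
Length 5: W₁..W₅: k=1: 0+13104+32·39·28=48048; k=2: 34944+7504+32·28·28=67536; k=3: 69888+4368+32·39·28=109200; k=4: 13728+0+32·4·28=17312 → min 17312.
Optimal order: ((W₁·(W₂·(W₃·W₄)))·W₅) with cost 17312.

17312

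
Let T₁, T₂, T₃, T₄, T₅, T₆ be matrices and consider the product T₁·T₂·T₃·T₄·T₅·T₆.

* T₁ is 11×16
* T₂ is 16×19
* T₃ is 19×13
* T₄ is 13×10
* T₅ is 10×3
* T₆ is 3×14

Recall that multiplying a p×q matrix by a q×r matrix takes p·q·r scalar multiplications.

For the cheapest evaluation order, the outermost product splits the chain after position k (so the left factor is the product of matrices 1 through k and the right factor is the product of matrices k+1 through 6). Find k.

Adjacent pairs: T₁T₂ = 11·16·19 = 3344; T₂T₃ = 16·19·13 = 3952; T₃T₄ = 19·13·10 = 2470; T₄T₅ = 13·10·3 = 390; T₅T₆ = 10·3·14 = 420.
Length 3: T₁..T₃: k=1: 0+3952+11·16·13=6240; k=2: 3344+0+11·19·13=6061 → min 6061 | T₂..T₄: k=2: 0+2470+16·19·10=5510; k=3: 3952+0+16·13·10=6032 → min 5510 | T₃..T₅: k=3: 0+390+19·13·3=1131; k=4: 2470+0+19·10·3=3040 → min 1131 | T₄..T₆: k=4: 0+420+13·10·14=2240; k=5: 390+0+13·3·14=936 → min 936.
Length 4: T₁..T₄: k=1: 0+5510+11·16·10=7270; k=2: 3344+2470+11·19·10=7904; k=3: 6061+0+11·13·10=7491 → min 7270 | T₂..T₅: k=2: 0+1131+16·19·3=2043; k=3: 3952+390+16·13·3=4966; k=4: 5510+0+16·10·3=5990 → min 2043 | T₃..T₆: k=3: 0+936+19·13·14=4394; k=4: 2470+420+19·10·14=5550; k=5: 1131+0+19·3·14=1929 → min 1929.
Length 5: T₁..T₅: k=1: 0+2043+11·16·3=2571; k=2: 3344+1131+11·19·3=5102; k=3: 6061+390+11·13·3=6880; k=4: 7270+0+11·10·3=7600 → min 2571 | T₂..T₆: k=2: 0+1929+16·19·14=6185; k=3: 3952+936+16·13·14=7800; k=4: 5510+420+16·10·14=8170; k=5: 2043+0+16·3·14=2715 → min 2715.
Top-level splits: k=1: (T₁..T₁)·(T₂..T₆) → 0+2715+11·16·14 = 5179; k=2: (T₁..T₂)·(T₃..T₆) → 3344+1929+11·19·14 = 8199; k=3: (T₁..T₃)·(T₄..T₆) → 6061+936+11·13·14 = 8999; k=4: (T₁..T₄)·(T₅..T₆) → 7270+420+11·10·14 = 9230; k=5: (T₁..T₅)·(T₆..T₆) → 2571+0+11·3·14 = 3033.
Best split is after T₅, i.e. k = 5.

5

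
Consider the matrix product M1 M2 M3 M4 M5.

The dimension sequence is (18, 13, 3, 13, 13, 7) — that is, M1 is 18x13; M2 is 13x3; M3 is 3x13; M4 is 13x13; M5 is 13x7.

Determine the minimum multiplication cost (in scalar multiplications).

Adjacent pairs: M1M2 = 18·13·3 = 702; M2M3 = 13·3·13 = 507; M3M4 = 3·13·13 = 507; M4M5 = 13·13·7 = 1183.
Length 3: M1..M3: k=1: 0+507+18·13·13=3549; k=2: 702+0+18·3·13=1404 → min 1404 | M2..M4: k=2: 0+507+13·3·13=1014; k=3: 507+0+13·13·13=2704 → min 1014 | M3..M5: k=3: 0+1183+3·13·7=1456; k=4: 507+0+3·13·7=780 → min 780.
Length 4: M1..M4: k=1: 0+1014+18·13·13=4056; k=2: 702+507+18·3·13=1911; k=3: 1404+0+18·13·13=4446 → min 1911 | M2..M5: k=2: 0+780+13·3·7=1053; k=3: 507+1183+13·13·7=2873; k=4: 1014+0+13·13·7=2197 → min 1053.
Length 5: M1..M5: k=1: 0+1053+18·13·7=2691; k=2: 702+780+18·3·7=1860; k=3: 1404+1183+18·13·7=4225; k=4: 1911+0+18·13·7=3549 → min 1860.
Optimal order: ((M1 M2) ((M3 M4) M5)) with cost 1860.

1860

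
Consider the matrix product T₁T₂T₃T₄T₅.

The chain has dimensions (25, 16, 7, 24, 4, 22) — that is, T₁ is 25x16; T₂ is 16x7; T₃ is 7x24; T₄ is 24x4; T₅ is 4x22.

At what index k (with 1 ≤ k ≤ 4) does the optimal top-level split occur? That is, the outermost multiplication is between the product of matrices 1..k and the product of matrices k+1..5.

4

Adjacent pairs: T₁T₂ = 25·16·7 = 2800; T₂T₃ = 16·7·24 = 2688; T₃T₄ = 7·24·4 = 672; T₄T₅ = 24·4·22 = 2112.
Length 3: T₁..T₃: k=1: 0+2688+25·16·24=12288; k=2: 2800+0+25·7·24=7000 → min 7000 | T₂..T₄: k=2: 0+672+16·7·4=1120; k=3: 2688+0+16·24·4=4224 → min 1120 | T₃..T₅: k=3: 0+2112+7·24·22=5808; k=4: 672+0+7·4·22=1288 → min 1288.
Length 4: T₁..T₄: k=1: 0+1120+25·16·4=2720; k=2: 2800+672+25·7·4=4172; k=3: 7000+0+25·24·4=9400 → min 2720 | T₂..T₅: k=2: 0+1288+16·7·22=3752; k=3: 2688+2112+16·24·22=13248; k=4: 1120+0+16·4·22=2528 → min 2528.
Top-level splits: k=1: (T₁..T₁)·(T₂..T₅) → 0+2528+25·16·22 = 11328; k=2: (T₁..T₂)·(T₃..T₅) → 2800+1288+25·7·22 = 7938; k=3: (T₁..T₃)·(T₄..T₅) → 7000+2112+25·24·22 = 22312; k=4: (T₁..T₄)·(T₅..T₅) → 2720+0+25·4·22 = 4920.
Best split is after T₄, i.e. k = 4.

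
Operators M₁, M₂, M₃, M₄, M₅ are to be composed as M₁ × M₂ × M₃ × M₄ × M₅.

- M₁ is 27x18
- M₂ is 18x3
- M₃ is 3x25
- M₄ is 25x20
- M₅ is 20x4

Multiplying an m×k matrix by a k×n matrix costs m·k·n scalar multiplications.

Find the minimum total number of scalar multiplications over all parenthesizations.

Adjacent pairs: M₁M₂ = 27·18·3 = 1458; M₂M₃ = 18·3·25 = 1350; M₃M₄ = 3·25·20 = 1500; M₄M₅ = 25·20·4 = 2000.
Length 3: M₁..M₃: k=1: 0+1350+27·18·25=13500; k=2: 1458+0+27·3·25=3483 → min 3483 | M₂..M₄: k=2: 0+1500+18·3·20=2580; k=3: 1350+0+18·25·20=10350 → min 2580 | M₃..M₅: k=3: 0+2000+3·25·4=2300; k=4: 1500+0+3·20·4=1740 → min 1740.
Length 4: M₁..M₄: k=1: 0+2580+27·18·20=12300; k=2: 1458+1500+27·3·20=4578; k=3: 3483+0+27·25·20=16983 → min 4578 | M₂..M₅: k=2: 0+1740+18·3·4=1956; k=3: 1350+2000+18·25·4=5150; k=4: 2580+0+18·20·4=4020 → min 1956.
Length 5: M₁..M₅: k=1: 0+1956+27·18·4=3900; k=2: 1458+1740+27·3·4=3522; k=3: 3483+2000+27·25·4=8183; k=4: 4578+0+27·20·4=6738 → min 3522.
Optimal order: ((M₁ × M₂) × ((M₃ × M₄) × M₅)) with cost 3522.

3522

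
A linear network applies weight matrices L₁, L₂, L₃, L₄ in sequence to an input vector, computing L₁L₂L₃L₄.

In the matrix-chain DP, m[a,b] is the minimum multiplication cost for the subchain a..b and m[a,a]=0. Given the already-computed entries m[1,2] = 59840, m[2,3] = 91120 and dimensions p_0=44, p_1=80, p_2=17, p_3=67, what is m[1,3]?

109956

m[1,3] = min over k∈[1,2] of m[1,k]+m[k+1,3]+p_{0}·p_k·p_{3}.
k=1: 0 + 91120 + 44·80·67 = 326960; k=2: 59840 + 0 + 44·17·67 = 109956.
Minimum: 109956 at k=2.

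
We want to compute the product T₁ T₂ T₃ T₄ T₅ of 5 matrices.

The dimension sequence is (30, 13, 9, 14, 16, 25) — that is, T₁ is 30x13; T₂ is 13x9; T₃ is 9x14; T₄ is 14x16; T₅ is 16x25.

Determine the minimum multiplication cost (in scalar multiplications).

Adjacent pairs: T₁T₂ = 30·13·9 = 3510; T₂T₃ = 13·9·14 = 1638; T₃T₄ = 9·14·16 = 2016; T₄T₅ = 14·16·25 = 5600.
Length 3: T₁..T₃: k=1: 0+1638+30·13·14=7098; k=2: 3510+0+30·9·14=7290 → min 7098 | T₂..T₄: k=2: 0+2016+13·9·16=3888; k=3: 1638+0+13·14·16=4550 → min 3888 | T₃..T₅: k=3: 0+5600+9·14·25=8750; k=4: 2016+0+9·16·25=5616 → min 5616.
Length 4: T₁..T₄: k=1: 0+3888+30·13·16=10128; k=2: 3510+2016+30·9·16=9846; k=3: 7098+0+30·14·16=13818 → min 9846 | T₂..T₅: k=2: 0+5616+13·9·25=8541; k=3: 1638+5600+13·14·25=11788; k=4: 3888+0+13·16·25=9088 → min 8541.
Length 5: T₁..T₅: k=1: 0+8541+30·13·25=18291; k=2: 3510+5616+30·9·25=15876; k=3: 7098+5600+30·14·25=23198; k=4: 9846+0+30·16·25=21846 → min 15876.
Optimal order: ((T₁ T₂) ((T₃ T₄) T₅)) with cost 15876.

15876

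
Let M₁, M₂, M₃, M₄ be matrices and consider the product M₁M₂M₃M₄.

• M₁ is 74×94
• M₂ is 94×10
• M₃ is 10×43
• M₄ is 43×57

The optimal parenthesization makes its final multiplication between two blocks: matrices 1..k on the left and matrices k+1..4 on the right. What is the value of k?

Adjacent pairs: M₁M₂ = 74·94·10 = 69560; M₂M₃ = 94·10·43 = 40420; M₃M₄ = 10·43·57 = 24510.
Length 3: M₁..M₃: k=1: 0+40420+74·94·43=339528; k=2: 69560+0+74·10·43=101380 → min 101380 | M₂..M₄: k=2: 0+24510+94·10·57=78090; k=3: 40420+0+94·43·57=270814 → min 78090.
Top-level splits: k=1: (M₁..M₁)·(M₂..M₄) → 0+78090+74·94·57 = 474582; k=2: (M₁..M₂)·(M₃..M₄) → 69560+24510+74·10·57 = 136250; k=3: (M₁..M₃)·(M₄..M₄) → 101380+0+74·43·57 = 282754.
Best split is after M₂, i.e. k = 2.

2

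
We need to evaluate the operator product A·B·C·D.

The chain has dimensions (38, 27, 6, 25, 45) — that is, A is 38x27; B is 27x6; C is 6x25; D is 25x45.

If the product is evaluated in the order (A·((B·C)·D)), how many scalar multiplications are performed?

80595

(B·C): 27×6 by 6×25 → 27×25, cost 27·6·25 = 4050
((B·C)·D): 27×25 by 25×45 → 27×45, cost 27·25·45 = 30375; cumulative 34425
(A·((B·C)·D)): 38×27 by 27×45 → 38×45, cost 38·27·45 = 46170; cumulative 80595
Total: 80595 scalar multiplications.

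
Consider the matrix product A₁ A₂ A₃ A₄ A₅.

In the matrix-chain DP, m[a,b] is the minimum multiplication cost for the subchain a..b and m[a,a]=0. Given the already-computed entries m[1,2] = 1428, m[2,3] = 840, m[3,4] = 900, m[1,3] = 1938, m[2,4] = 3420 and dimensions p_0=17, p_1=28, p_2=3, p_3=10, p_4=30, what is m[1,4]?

3858

m[1,4] = min over k∈[1,3] of m[1,k]+m[k+1,4]+p_{0}·p_k·p_{4}.
k=1: 0 + 3420 + 17·28·30 = 17700; k=2: 1428 + 900 + 17·3·30 = 3858; k=3: 1938 + 0 + 17·10·30 = 7038.
Minimum: 3858 at k=2.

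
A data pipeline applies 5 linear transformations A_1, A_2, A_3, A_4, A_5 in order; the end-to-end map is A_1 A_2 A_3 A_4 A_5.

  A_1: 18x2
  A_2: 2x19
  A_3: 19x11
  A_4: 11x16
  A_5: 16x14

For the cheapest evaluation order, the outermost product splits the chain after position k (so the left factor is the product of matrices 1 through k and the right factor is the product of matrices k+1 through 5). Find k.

1

Adjacent pairs: A_1A_2 = 18·2·19 = 684; A_2A_3 = 2·19·11 = 418; A_3A_4 = 19·11·16 = 3344; A_4A_5 = 11·16·14 = 2464.
Length 3: A_1..A_3: k=1: 0+418+18·2·11=814; k=2: 684+0+18·19·11=4446 → min 814 | A_2..A_4: k=2: 0+3344+2·19·16=3952; k=3: 418+0+2·11·16=770 → min 770 | A_3..A_5: k=3: 0+2464+19·11·14=5390; k=4: 3344+0+19·16·14=7600 → min 5390.
Length 4: A_1..A_4: k=1: 0+770+18·2·16=1346; k=2: 684+3344+18·19·16=9500; k=3: 814+0+18·11·16=3982 → min 1346 | A_2..A_5: k=2: 0+5390+2·19·14=5922; k=3: 418+2464+2·11·14=3190; k=4: 770+0+2·16·14=1218 → min 1218.
Top-level splits: k=1: (A_1..A_1)·(A_2..A_5) → 0+1218+18·2·14 = 1722; k=2: (A_1..A_2)·(A_3..A_5) → 684+5390+18·19·14 = 10862; k=3: (A_1..A_3)·(A_4..A_5) → 814+2464+18·11·14 = 6050; k=4: (A_1..A_4)·(A_5..A_5) → 1346+0+18·16·14 = 5378.
Best split is after A_1, i.e. k = 1.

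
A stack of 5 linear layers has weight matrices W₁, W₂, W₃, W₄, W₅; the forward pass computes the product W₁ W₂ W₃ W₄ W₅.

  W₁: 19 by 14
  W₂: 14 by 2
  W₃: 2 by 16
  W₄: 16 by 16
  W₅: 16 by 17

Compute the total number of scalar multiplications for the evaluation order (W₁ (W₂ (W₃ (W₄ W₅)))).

9894

(W₄ W₅): 16×16 by 16×17 → 16×17, cost 16·16·17 = 4352
(W₃ (W₄ W₅)): 2×16 by 16×17 → 2×17, cost 2·16·17 = 544; cumulative 4896
(W₂ (W₃ (W₄ W₅))): 14×2 by 2×17 → 14×17, cost 14·2·17 = 476; cumulative 5372
(W₁ (W₂ (W₃ (W₄ W₅)))): 19×14 by 14×17 → 19×17, cost 19·14·17 = 4522; cumulative 9894
Total: 9894 scalar multiplications.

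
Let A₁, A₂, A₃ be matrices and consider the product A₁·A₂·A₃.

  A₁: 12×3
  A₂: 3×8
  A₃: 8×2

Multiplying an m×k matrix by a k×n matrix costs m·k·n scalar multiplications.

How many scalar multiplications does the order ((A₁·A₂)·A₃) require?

(A₁·A₂): 12×3 by 3×8 → 12×8, cost 12·3·8 = 288
((A₁·A₂)·A₃): 12×8 by 8×2 → 12×2, cost 12·8·2 = 192; cumulative 480
Total: 480 scalar multiplications.

480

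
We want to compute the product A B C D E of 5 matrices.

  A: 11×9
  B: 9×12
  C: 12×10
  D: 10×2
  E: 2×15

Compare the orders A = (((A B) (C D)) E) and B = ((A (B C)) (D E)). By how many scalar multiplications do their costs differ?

Order A = (((A B) (C D)) E): (A B): 11×9 by 9×12 → 11×12, cost 11·9·12 = 1188; (C D): 12×10 by 10×2 → 12×2, cost 12·10·2 = 240; ((A B) (C D)): 11×12 by 12×2 → 11×2, cost 11·12·2 = 264; cumulative 1692; (((A B) (C D)) E): 11×2 by 2×15 → 11×15, cost 11·2·15 = 330; cumulative 2022. Total 2022.
Order B = ((A (B C)) (D E)): (B C): 9×12 by 12×10 → 9×10, cost 9·12·10 = 1080; (A (B C)): 11×9 by 9×10 → 11×10, cost 11·9·10 = 990; cumulative 2070; (D E): 10×2 by 2×15 → 10×15, cost 10·2·15 = 300; ((A (B C)) (D E)): 11×10 by 10×15 → 11×15, cost 11·10·15 = 1650; cumulative 4020. Total 4020.
Difference: |2022 − 4020| = 1998.

1998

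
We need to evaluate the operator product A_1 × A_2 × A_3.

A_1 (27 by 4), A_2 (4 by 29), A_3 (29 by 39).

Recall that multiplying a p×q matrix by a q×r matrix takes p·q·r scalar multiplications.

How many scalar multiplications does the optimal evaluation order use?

Order (A_1 × (A_2 × A_3)): (A_2 × A_3): 4×29 by 29×39 → 4×39, cost 4·29·39 = 4524; (A_1 × (A_2 × A_3)): 27×4 by 4×39 → 27×39, cost 27·4·39 = 4212; cumulative 8736. Total 8736.
Order ((A_1 × A_2) × A_3): (A_1 × A_2): 27×4 by 4×29 → 27×29, cost 27·4·29 = 3132; ((A_1 × A_2) × A_3): 27×29 by 29×39 → 27×39, cost 27·29·39 = 30537; cumulative 33669. Total 33669.
Minimum: 8736.

8736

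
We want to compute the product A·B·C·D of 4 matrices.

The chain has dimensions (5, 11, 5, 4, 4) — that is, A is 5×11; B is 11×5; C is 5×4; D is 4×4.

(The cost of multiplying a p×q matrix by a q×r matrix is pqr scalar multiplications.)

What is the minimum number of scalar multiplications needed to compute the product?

Adjacent pairs: AB = 5·11·5 = 275; BC = 11·5·4 = 220; CD = 5·4·4 = 80.
Length 3: A..C: k=1: 0+220+5·11·4=440; k=2: 275+0+5·5·4=375 → min 375 | B..D: k=2: 0+80+11·5·4=300; k=3: 220+0+11·4·4=396 → min 300.
Length 4: A..D: k=1: 0+300+5·11·4=520; k=2: 275+80+5·5·4=455; k=3: 375+0+5·4·4=455 → min 455.
Optimal order: ((A·B)·(C·D)) with cost 455.

455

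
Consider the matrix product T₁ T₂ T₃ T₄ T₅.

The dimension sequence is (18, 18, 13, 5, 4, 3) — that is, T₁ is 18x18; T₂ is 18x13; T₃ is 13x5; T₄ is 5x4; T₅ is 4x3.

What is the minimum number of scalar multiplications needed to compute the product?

Adjacent pairs: T₁T₂ = 18·18·13 = 4212; T₂T₃ = 18·13·5 = 1170; T₃T₄ = 13·5·4 = 260; T₄T₅ = 5·4·3 = 60.
Length 3: T₁..T₃: k=1: 0+1170+18·18·5=2790; k=2: 4212+0+18·13·5=5382 → min 2790 | T₂..T₄: k=2: 0+260+18·13·4=1196; k=3: 1170+0+18·5·4=1530 → min 1196 | T₃..T₅: k=3: 0+60+13·5·3=255; k=4: 260+0+13·4·3=416 → min 255.
Length 4: T₁..T₄: k=1: 0+1196+18·18·4=2492; k=2: 4212+260+18·13·4=5408; k=3: 2790+0+18·5·4=3150 → min 2492 | T₂..T₅: k=2: 0+255+18·13·3=957; k=3: 1170+60+18·5·3=1500; k=4: 1196+0+18·4·3=1412 → min 957.
Length 5: T₁..T₅: k=1: 0+957+18·18·3=1929; k=2: 4212+255+18·13·3=5169; k=3: 2790+60+18·5·3=3120; k=4: 2492+0+18·4·3=2708 → min 1929.
Optimal order: (T₁ (T₂ (T₃ (T₄ T₅)))) with cost 1929.

1929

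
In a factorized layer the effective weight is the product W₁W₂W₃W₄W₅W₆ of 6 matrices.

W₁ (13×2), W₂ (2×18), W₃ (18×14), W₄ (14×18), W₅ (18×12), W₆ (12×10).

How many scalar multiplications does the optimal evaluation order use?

Adjacent pairs: W₁W₂ = 13·2·18 = 468; W₂W₃ = 2·18·14 = 504; W₃W₄ = 18·14·18 = 4536; W₄W₅ = 14·18·12 = 3024; W₅W₆ = 18·12·10 = 2160.
Length 3: W₁..W₃: k=1: 0+504+13·2·14=868; k=2: 468+0+13·18·14=3744 → min 868 | W₂..W₄: k=2: 0+4536+2·18·18=5184; k=3: 504+0+2·14·18=1008 → min 1008 | W₃..W₅: k=3: 0+3024+18·14·12=6048; k=4: 4536+0+18·18·12=8424 → min 6048 | W₄..W₆: k=4: 0+2160+14·18·10=4680; k=5: 3024+0+14·12·10=4704 → min 4680.
Length 4: W₁..W₄: k=1: 0+1008+13·2·18=1476; k=2: 468+4536+13·18·18=9216; k=3: 868+0+13·14·18=4144 → min 1476 | W₂..W₅: k=2: 0+6048+2·18·12=6480; k=3: 504+3024+2·14·12=3864; k=4: 1008+0+2·18·12=1440 → min 1440 | W₃..W₆: k=3: 0+4680+18·14·10=7200; k=4: 4536+2160+18·18·10=9936; k=5: 6048+0+18·12·10=8208 → min 7200.
Length 5: W₁..W₅: k=1: 0+1440+13·2·12=1752; k=2: 468+6048+13·18·12=9324; k=3: 868+3024+13·14·12=6076; k=4: 1476+0+13·18·12=4284 → min 1752 | W₂..W₆: k=2: 0+7200+2·18·10=7560; k=3: 504+4680+2·14·10=5464; k=4: 1008+2160+2·18·10=3528; k=5: 1440+0+2·12·10=1680 → min 1680.
Length 6: W₁..W₆: k=1: 0+1680+13·2·10=1940; k=2: 468+7200+13·18·10=10008; k=3: 868+4680+13·14·10=7368; k=4: 1476+2160+13·18·10=5976; k=5: 1752+0+13·12·10=3312 → min 1940.
Optimal order: (W₁((((W₂W₃)W₄)W₅)W₆)) with cost 1940.

1940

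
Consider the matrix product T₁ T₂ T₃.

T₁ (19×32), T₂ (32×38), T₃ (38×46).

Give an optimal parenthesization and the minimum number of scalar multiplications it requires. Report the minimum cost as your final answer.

(T₁ (T₂ T₃)): cost 83904.
((T₁ T₂) T₃): cost 56316.
Optimal: ((T₁ T₂) T₃) with cost 56316.

56316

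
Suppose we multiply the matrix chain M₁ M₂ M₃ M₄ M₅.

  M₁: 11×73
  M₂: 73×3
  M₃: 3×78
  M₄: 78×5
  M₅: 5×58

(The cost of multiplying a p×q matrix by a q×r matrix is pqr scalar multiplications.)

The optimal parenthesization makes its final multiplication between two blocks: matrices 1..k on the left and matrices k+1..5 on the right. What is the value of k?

2

Adjacent pairs: M₁M₂ = 11·73·3 = 2409; M₂M₃ = 73·3·78 = 17082; M₃M₄ = 3·78·5 = 1170; M₄M₅ = 78·5·58 = 22620.
Length 3: M₁..M₃: k=1: 0+17082+11·73·78=79716; k=2: 2409+0+11·3·78=4983 → min 4983 | M₂..M₄: k=2: 0+1170+73·3·5=2265; k=3: 17082+0+73·78·5=45552 → min 2265 | M₃..M₅: k=3: 0+22620+3·78·58=36192; k=4: 1170+0+3·5·58=2040 → min 2040.
Length 4: M₁..M₄: k=1: 0+2265+11·73·5=6280; k=2: 2409+1170+11·3·5=3744; k=3: 4983+0+11·78·5=9273 → min 3744 | M₂..M₅: k=2: 0+2040+73·3·58=14742; k=3: 17082+22620+73·78·58=369954; k=4: 2265+0+73·5·58=23435 → min 14742.
Top-level splits: k=1: (M₁..M₁)·(M₂..M₅) → 0+14742+11·73·58 = 61316; k=2: (M₁..M₂)·(M₃..M₅) → 2409+2040+11·3·58 = 6363; k=3: (M₁..M₃)·(M₄..M₅) → 4983+22620+11·78·58 = 77367; k=4: (M₁..M₄)·(M₅..M₅) → 3744+0+11·5·58 = 6934.
Best split is after M₂, i.e. k = 2.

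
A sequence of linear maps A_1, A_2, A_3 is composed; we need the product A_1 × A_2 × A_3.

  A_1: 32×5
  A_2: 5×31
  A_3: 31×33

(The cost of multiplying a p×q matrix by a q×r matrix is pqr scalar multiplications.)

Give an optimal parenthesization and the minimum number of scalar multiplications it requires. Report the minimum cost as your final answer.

(A_1 × (A_2 × A_3)): cost 10395.
((A_1 × A_2) × A_3): cost 37696.
Optimal: (A_1 × (A_2 × A_3)) with cost 10395.

10395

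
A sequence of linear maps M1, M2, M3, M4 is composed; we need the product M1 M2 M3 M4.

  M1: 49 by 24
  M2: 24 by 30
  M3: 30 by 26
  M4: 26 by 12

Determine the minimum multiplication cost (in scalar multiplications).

32112

Adjacent pairs: M1M2 = 49·24·30 = 35280; M2M3 = 24·30·26 = 18720; M3M4 = 30·26·12 = 9360.
Length 3: M1..M3: k=1: 0+18720+49·24·26=49296; k=2: 35280+0+49·30·26=73500 → min 49296 | M2..M4: k=2: 0+9360+24·30·12=18000; k=3: 18720+0+24·26·12=26208 → min 18000.
Length 4: M1..M4: k=1: 0+18000+49·24·12=32112; k=2: 35280+9360+49·30·12=62280; k=3: 49296+0+49·26·12=64584 → min 32112.
Optimal order: (M1 (M2 (M3 M4))) with cost 32112.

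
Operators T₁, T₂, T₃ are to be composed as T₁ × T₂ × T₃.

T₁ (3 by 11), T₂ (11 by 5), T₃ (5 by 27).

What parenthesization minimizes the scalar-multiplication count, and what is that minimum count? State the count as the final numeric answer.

(T₁ × (T₂ × T₃)): cost 2376.
((T₁ × T₂) × T₃): cost 570.
Optimal: ((T₁ × T₂) × T₃) with cost 570.

570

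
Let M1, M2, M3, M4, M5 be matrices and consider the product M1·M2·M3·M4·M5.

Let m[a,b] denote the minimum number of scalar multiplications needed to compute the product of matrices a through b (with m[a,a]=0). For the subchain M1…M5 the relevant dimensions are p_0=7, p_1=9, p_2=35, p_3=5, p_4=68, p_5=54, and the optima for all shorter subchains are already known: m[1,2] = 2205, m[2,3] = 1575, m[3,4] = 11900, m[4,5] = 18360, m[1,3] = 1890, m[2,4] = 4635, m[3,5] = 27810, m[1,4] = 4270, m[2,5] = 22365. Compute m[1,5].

22140

m[1,5] = min over k∈[1,4] of m[1,k]+m[k+1,5]+p_{0}·p_k·p_{5}.
k=1: 0 + 22365 + 7·9·54 = 25767; k=2: 2205 + 27810 + 7·35·54 = 43245; k=3: 1890 + 18360 + 7·5·54 = 22140; k=4: 4270 + 0 + 7·68·54 = 29974.
Minimum: 22140 at k=3.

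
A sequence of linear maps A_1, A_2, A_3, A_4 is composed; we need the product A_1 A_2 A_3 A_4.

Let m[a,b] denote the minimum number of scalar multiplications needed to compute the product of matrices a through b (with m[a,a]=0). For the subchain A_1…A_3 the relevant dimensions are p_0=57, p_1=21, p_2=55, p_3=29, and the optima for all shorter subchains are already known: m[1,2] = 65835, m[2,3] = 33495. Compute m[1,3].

m[1,3] = min over k∈[1,2] of m[1,k]+m[k+1,3]+p_{0}·p_k·p_{3}.
k=1: 0 + 33495 + 57·21·29 = 68208; k=2: 65835 + 0 + 57·55·29 = 156750.
Minimum: 68208 at k=1.

68208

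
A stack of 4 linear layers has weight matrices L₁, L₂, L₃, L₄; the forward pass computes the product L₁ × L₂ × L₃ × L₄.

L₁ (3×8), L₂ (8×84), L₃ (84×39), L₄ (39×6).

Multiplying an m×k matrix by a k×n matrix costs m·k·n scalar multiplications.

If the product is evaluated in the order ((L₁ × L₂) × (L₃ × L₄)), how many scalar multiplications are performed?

(L₁ × L₂): 3×8 by 8×84 → 3×84, cost 3·8·84 = 2016
(L₃ × L₄): 84×39 by 39×6 → 84×6, cost 84·39·6 = 19656
((L₁ × L₂) × (L₃ × L₄)): 3×84 by 84×6 → 3×6, cost 3·84·6 = 1512; cumulative 23184
Total: 23184 scalar multiplications.

23184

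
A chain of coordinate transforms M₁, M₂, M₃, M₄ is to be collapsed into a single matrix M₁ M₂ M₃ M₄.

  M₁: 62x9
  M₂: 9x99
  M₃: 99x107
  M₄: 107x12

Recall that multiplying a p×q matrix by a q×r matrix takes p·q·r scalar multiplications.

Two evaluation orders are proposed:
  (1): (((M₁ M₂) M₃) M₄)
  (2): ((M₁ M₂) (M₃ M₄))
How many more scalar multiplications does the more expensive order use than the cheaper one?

535602

Order (1) = (((M₁ M₂) M₃) M₄): (M₁ M₂): 62×9 by 9×99 → 62×99, cost 62·9·99 = 55242; ((M₁ M₂) M₃): 62×99 by 99×107 → 62×107, cost 62·99·107 = 656766; cumulative 712008; (((M₁ M₂) M₃) M₄): 62×107 by 107×12 → 62×12, cost 62·107·12 = 79608; cumulative 791616. Total 791616.
Order (2) = ((M₁ M₂) (M₃ M₄)): (M₁ M₂): 62×9 by 9×99 → 62×99, cost 62·9·99 = 55242; (M₃ M₄): 99×107 by 107×12 → 99×12, cost 99·107·12 = 127116; ((M₁ M₂) (M₃ M₄)): 62×99 by 99×12 → 62×12, cost 62·99·12 = 73656; cumulative 256014. Total 256014.
Difference: |791616 − 256014| = 535602.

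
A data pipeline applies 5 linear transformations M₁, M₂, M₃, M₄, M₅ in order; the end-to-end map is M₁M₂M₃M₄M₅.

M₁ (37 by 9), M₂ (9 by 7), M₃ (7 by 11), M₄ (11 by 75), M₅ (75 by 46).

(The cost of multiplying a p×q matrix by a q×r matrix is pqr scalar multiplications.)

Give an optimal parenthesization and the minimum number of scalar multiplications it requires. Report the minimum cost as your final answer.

44170

Adjacent pairs: M₁M₂ = 37·9·7 = 2331; M₂M₃ = 9·7·11 = 693; M₃M₄ = 7·11·75 = 5775; M₄M₅ = 11·75·46 = 37950.
Length 3: M₁..M₃: k=1: 0+693+37·9·11=4356; k=2: 2331+0+37·7·11=5180 → min 4356 | M₂..M₄: k=2: 0+5775+9·7·75=10500; k=3: 693+0+9·11·75=8118 → min 8118 | M₃..M₅: k=3: 0+37950+7·11·46=41492; k=4: 5775+0+7·75·46=29925 → min 29925.
Length 4: M₁..M₄: k=1: 0+8118+37·9·75=33093; k=2: 2331+5775+37·7·75=27531; k=3: 4356+0+37·11·75=34881 → min 27531 | M₂..M₅: k=2: 0+29925+9·7·46=32823; k=3: 693+37950+9·11·46=43197; k=4: 8118+0+9·75·46=39168 → min 32823.
Length 5: M₁..M₅: k=1: 0+32823+37·9·46=48141; k=2: 2331+29925+37·7·46=44170; k=3: 4356+37950+37·11·46=61028; k=4: 27531+0+37·75·46=155181 → min 44170.
Optimal parenthesization: ((M₁M₂)((M₃M₄)M₅)) with cost 44170.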